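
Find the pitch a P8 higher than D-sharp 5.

An octave keeps the letter name D, an octave up from D.
A perfect octave is 12 semitones; 12 semitones up from D#5 gives D#6.

D-sharp 6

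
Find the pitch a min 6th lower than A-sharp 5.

C-double-sharp 5

Counting six letter names down from A lands on C.
A minor sixth spans 8 semitones, so from A#5 the target pitch is C##5.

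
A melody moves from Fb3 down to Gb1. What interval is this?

Descending from Fb3 to Gb1 is the same interval as ascending Gb1 to Fb3.
G to F spans seven letter names (G-A-B-C-D-E-F), plus an octave: a fourteenth.
A major fourteenth would be 23 semitones, but Gb1 to Fb3 is 22 — one semitone narrower, making it a minor fourteenth.
(Equivalently, a compound minor seventh: a minor seventh plus an octave.)

minor 14th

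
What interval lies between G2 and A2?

major 2nd

G to A spans two letter names (G-A) — that makes it a second of some quality.
Counting semitones, G2→A2 is 2, which is the major second.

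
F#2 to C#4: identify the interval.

P12

F to C spans five letter names (F-G-A-B-C), plus an octave, so the interval is some kind of twelfth.
F#2 to C#4 is 19 semitones, matching the perfect twelfth exactly, so the quality is perfect.
(Equivalently, a compound perfect fifth: a perfect fifth plus an octave.)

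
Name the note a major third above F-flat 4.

The third takes the letter from F up to A.
Moving 4 semitones up from Fb4 (the size of a major third) reaches Ab4.

A-flat 4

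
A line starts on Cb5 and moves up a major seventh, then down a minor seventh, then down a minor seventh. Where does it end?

A major seventh up from Cb5 is Bb5.
A minor seventh down from Bb5 is C5.
C5 down a minor seventh → D4 (10 semitones).

D4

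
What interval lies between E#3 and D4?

diminished 7th

E to D spans seven letter names (E-F-G-A-B-C-D), so the interval is some kind of seventh.
E#3 to D4 spans 9 semitones — two semitones narrower than the major seventh (11) — giving a diminished seventh.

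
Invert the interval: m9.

M7

First reduce the compound minor ninth to its simple form, a minor second.
Interval numbers invert to sum to nine: 2 + 7 = 9, so a second inverts to a seventh.
And minor becomes major under inversion, so we get a major seventh.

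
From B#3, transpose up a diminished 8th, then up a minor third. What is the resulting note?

D5

B#3 up a diminished octave → B4 (11 semitones).
Up a minor third from B4: D5 (3 semitones up).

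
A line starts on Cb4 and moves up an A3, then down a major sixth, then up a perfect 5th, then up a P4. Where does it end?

Cb4 up an augmented third → E4 (5 semitones).
A major sixth down from E4 is G3.
Up a perfect fifth from G3: D4 (7 semitones up).
A perfect fourth up from D4 is G4.

G4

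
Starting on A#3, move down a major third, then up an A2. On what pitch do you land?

A#3 down a major third → F#3 (4 semitones).
F#3 up an augmented second → G##3 (3 semitones).

G##3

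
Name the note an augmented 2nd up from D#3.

E##3

The second takes the letter from D up to E.
An augmented second spans 3 semitones, so from D#3 the target pitch is E##3.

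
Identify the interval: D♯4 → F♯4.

minor third

D to F spans three letter names (D-E-F) — that makes it a third of some quality.
D#4 to F#4 is 3 semitones, a half step short of the major third (4), so this is minor.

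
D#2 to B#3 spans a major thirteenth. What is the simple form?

Take out an octave (7 from the number): 13 − 7 = 6.
Quality carries through unchanged, so the simple form is a major sixth.

major sixth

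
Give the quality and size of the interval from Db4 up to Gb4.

perfect fourth

D to G spans four letter names (D-E-F-G) — that makes it a fourth of some quality.
Db4 to Gb4 is 5 semitones, matching the perfect fourth exactly, so the quality is perfect.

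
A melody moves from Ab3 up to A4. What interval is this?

A to A is the same letter name, plus an octave: an octave.
A perfect octave would be 12 semitones; Ab3 to A4 is 13, one semitone wider, so the interval is augmented.

augmented octave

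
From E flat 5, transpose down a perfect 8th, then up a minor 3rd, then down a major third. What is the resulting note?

A perfect octave down from Eb5 is Eb4.
Eb4 up a minor third → Gb4 (3 semitones).
A major third down from Gb4 is Ebb4.

E double-flat 4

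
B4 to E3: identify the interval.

perfect twelfth

Descending from B4 to E3 is the same interval as ascending E3 to B4.
E to B spans five letter names (E-F-G-A-B), plus an octave, so the interval is some kind of twelfth.
The perfect twelfth spans 19 semitones, and E3 to B4 is exactly 19 semitones — so this is a perfect twelfth.
(Equivalently, a compound perfect fifth: a perfect fifth plus an octave.)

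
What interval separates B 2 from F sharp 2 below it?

Descending from B2 to F#2 is the same interval as ascending F#2 to B2.
F to B spans four letter names (F-G-A-B) — that makes it a fourth of some quality.
The perfect fourth spans 5 semitones, and F#2 to B2 is exactly 5 semitones — so this is a perfect fourth.

perfect fourth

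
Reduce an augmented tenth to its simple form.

Each octave removed subtracts seven from the number: 10 − 7 = 3.
That makes an augmented tenth a compound augmented third — an octave plus an augmented third.

augmented third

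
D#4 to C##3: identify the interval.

Descending from D#4 to C##3 is the same interval as ascending C##3 to D#4.
C to D spans two letter names (C-D), plus an octave, so the interval is some kind of ninth.
At 13 semitones, C##3→D#4 falls one short of a major ninth: minor.
(Equivalently, a compound minor second: a minor second plus an octave.)

minor ninth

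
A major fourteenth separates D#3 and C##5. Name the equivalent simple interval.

Subtracting seven from the interval number removes an octave: 14 − 7 = 7.
So a major fourteenth is an octave plus a major seventh. The quality is unchanged.

major 7th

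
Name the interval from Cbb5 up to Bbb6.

C to B spans seven letter names (C-D-E-F-G-A-B), plus an octave — that makes it a fourteenth of some quality.
Cbb5 to Bbb6 is 23 semitones, matching the major fourteenth exactly, so the quality is major.
(Equivalently, a compound major seventh: a major seventh plus an octave.)

major 14th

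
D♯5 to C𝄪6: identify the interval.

D to C spans seven letter names (D-E-F-G-A-B-C) — that makes it a seventh of some quality.
The major seventh spans 11 semitones, and D#5 to C##6 is exactly 11 semitones — so this is a major seventh.

major seventh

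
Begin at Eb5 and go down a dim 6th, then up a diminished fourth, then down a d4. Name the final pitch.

A diminished sixth down from Eb5 is G#4.
A diminished fourth up from G#4 is C5.
C5 down a diminished fourth → G#4 (4 semitones).

G#4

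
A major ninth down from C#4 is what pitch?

B2

Counting two letter names plus an octave down from C lands on B.
A major ninth is 14 semitones; 14 semitones down from C#4 gives B2.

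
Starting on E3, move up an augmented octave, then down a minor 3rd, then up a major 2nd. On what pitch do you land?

D##4

E3 up an augmented octave → E#4 (13 semitones).
A minor third down from E#4 is C##4.
A major second up from C##4 is D##4.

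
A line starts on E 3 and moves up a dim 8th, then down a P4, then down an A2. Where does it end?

Up a diminished octave from E3: Eb4 (11 semitones up).
Down a perfect fourth from Eb4: Bb3 (5 semitones down).
Down an augmented second from Bb3: Abb3 (3 semitones down).

A double-flat 3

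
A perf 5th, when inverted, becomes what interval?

Inverted interval numbers add to nine, so a fifth pairs with a fourth (5 + 4 = 9).
And perfect stays perfect under inversion, so we get a perfect fourth.

P4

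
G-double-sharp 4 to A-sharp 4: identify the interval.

G to A spans two letter names (G-A) — that makes it a second of some quality.
At 1 semitone, G##4→A#4 falls one short of a major second: minor.

minor second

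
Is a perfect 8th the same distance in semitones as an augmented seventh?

A perfect octave spans 12 semitones, and an augmented seventh also spans 12 semitones — they're enharmonic.

Yes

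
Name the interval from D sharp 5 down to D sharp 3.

perfect fifteenth

Descending from D#5 to D#3 is the same interval as ascending D#3 to D#5.
D to D is the same letter name, plus 2 octaves, so the interval is some kind of fifteenth.
D#3 to D#5 is 24 semitones, matching the perfect fifteenth exactly, so the quality is perfect.
(Equivalently, a compound perfect octave: a perfect octave plus an octave.)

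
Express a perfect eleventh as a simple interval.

P4

Subtracting seven from the interval number removes an octave: 11 − 7 = 4.
That makes a perfect eleventh a compound perfect fourth — an octave plus a perfect fourth.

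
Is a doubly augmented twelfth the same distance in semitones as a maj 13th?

Yes

Both span 21 semitones: a doubly augmented twelfth and a major thirteenth are the same chromatic distance.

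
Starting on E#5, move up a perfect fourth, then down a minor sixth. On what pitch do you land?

Up a perfect fourth from E#5: A#5 (5 semitones up).
Down a minor sixth from A#5: C##5 (8 semitones down).

C##5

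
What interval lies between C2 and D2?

M2

C to D spans two letter names (C-D), so the interval is some kind of second.
C2 to D2 is 2 semitones, matching the major second exactly, so the quality is major.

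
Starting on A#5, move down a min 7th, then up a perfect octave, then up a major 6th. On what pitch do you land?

A#5 down a minor seventh → B#4 (10 semitones).
A perfect octave up from B#4 is B#5.
A major sixth up from B#5 is G##6.

G##6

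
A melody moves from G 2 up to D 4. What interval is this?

perfect 12th

G to D spans five letter names (G-A-B-C-D), plus an octave: a twelfth.
Counting semitones, G2→D4 is 19, which is the perfect twelfth.
(Equivalently, a compound perfect fifth: a perfect fifth plus an octave.)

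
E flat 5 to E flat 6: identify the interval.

perfect octave

E to E is the same letter name, plus an octave: an octave.
Eb5 to Eb6 is 12 semitones, matching the perfect octave exactly, so the quality is perfect.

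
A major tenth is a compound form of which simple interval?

major third

Subtracting seven from the interval number removes an octave: 10 − 7 = 3.
Quality carries through unchanged, so the simple form is a major third.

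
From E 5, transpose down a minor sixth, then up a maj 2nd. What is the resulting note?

A minor sixth down from E5 is G#4.
Up a major second from G#4: A#4 (2 semitones up).

A sharp 4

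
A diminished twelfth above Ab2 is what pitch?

Five letters up from A (plus an octave) reaches E.
Moving 18 semitones up from Ab2 (the size of a diminished twelfth) reaches Ebb4.

Ebb4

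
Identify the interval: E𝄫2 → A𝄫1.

Descending from Ebb2 to Abb1 is the same interval as ascending Abb1 to Ebb2.
A to E spans five letter names (A-B-C-D-E): a fifth.
Abb1 to Ebb2 is 7 semitones, matching the perfect fifth exactly, so the quality is perfect.

P5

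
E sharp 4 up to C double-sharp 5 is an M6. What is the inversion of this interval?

Interval numbers invert to sum to nine: 6 + 3 = 9, so a sixth inverts to a third.
The quality also flips — major becomes minor — giving a minor third.

minor third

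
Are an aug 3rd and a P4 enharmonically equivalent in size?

Yes

An augmented third spans 5 semitones, and a perfect fourth also spans 5 semitones — they're enharmonic.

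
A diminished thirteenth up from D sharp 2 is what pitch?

Counting six letter names plus an octave up from D lands on B.
Moving 19 semitones up from D#2 (the size of a diminished thirteenth) reaches Bb3.

B flat 3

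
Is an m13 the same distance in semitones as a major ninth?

A minor thirteenth spans 20 semitones; a major ninth spans 14 semitones. They differ by 6.

No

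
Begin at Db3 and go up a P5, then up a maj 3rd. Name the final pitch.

Up a perfect fifth from Db3: Ab3 (7 semitones up).
Up a major third from Ab3: C4 (4 semitones up).

C4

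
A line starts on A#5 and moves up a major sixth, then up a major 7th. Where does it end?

E##7

A major sixth up from A#5 is F##6.
F##6 up a major seventh → E##7 (11 semitones).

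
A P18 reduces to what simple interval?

Take out 2 octaves (14 from the number): 18 − 14 = 4.
Quality carries through unchanged, so the simple form is a perfect fourth.

perfect fourth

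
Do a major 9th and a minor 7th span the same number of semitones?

A major ninth spans 14 semitones; a minor seventh spans 10 semitones. They differ by 4.

No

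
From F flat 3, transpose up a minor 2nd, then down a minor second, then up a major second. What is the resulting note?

Fb3 up a minor second → Gbb3 (1 semitone).
Down a minor second from Gbb3: Fb3 (1 semitone down).
Fb3 up a major second → Gb3 (2 semitones).

G flat 3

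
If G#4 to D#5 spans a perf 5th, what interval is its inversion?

perfect fourth

Interval numbers invert to sum to nine: 5 + 4 = 9, so a fifth inverts to a fourth.
The quality also flips — perfect stays perfect — giving a perfect fourth.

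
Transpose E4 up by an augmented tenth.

G##5

Counting three letter names plus an octave up from E lands on G.
An augmented tenth spans 17 semitones, so from E4 the target pitch is G##5.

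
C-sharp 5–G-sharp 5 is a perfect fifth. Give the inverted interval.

The rule of nine gives the new number: 9 − 5 = 4, so a fifth becomes a fourth.
Quality inverts too: perfect stays perfect. That makes the inversion a perfect fourth.

P4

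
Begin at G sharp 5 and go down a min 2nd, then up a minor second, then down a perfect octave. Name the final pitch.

G sharp 4

A minor second down from G#5 is F##5.
Up a minor second from F##5: G#5 (1 semitone up).
Down a perfect octave from G#5: G#4 (12 semitones down).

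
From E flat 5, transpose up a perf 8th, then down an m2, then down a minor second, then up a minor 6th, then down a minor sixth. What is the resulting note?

C sharp 6

A perfect octave up from Eb5 is Eb6.
Eb6 down a minor second → D6 (1 semitone).
A minor second down from D6 is C#6.
Up a minor sixth from C#6: A6 (8 semitones up).
A minor sixth down from A6 is C#6.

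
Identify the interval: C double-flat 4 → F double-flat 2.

Descending from Cbb4 to Fbb2 is the same interval as ascending Fbb2 to Cbb4.
F to C spans five letter names (F-G-A-B-C), plus an octave, so the interval is some kind of twelfth.
The perfect twelfth spans 19 semitones, and Fbb2 to Cbb4 is exactly 19 semitones — so this is a perfect twelfth.
(Equivalently, a compound perfect fifth: a perfect fifth plus an octave.)

perfect twelfth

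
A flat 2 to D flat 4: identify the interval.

A to D spans four letter names (A-B-C-D), plus an octave — that makes it an eleventh of some quality.
Counting semitones, Ab2→Db4 is 17, which is the perfect eleventh.
(Equivalently, a compound perfect fourth: a perfect fourth plus an octave.)

perfect eleventh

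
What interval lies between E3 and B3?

E to B spans five letter names (E-F-G-A-B): a fifth.
Counting semitones, E3→B3 is 7, which is the perfect fifth.

P5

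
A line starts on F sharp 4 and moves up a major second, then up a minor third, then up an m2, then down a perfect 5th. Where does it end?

F#4 up a major second → G#4 (2 semitones).
A minor third up from G#4 is B4.
A minor second up from B4 is C5.
Down a perfect fifth from C5: F4 (7 semitones down).

F 4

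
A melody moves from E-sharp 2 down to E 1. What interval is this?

Descending from E#2 to E1 is the same interval as ascending E1 to E#2.
E to E is the same letter name, plus an octave, so the interval is some kind of octave.
The perfect octave is 12 semitones; here we have 13, one semitone wider: augmented.

augmented octave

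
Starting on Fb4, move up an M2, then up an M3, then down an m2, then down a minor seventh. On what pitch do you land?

Fb4 up a major second → Gb4 (2 semitones).
A major third up from Gb4 is Bb4.
Bb4 down a minor second → A4 (1 semitone).
A minor seventh down from A4 is B3.

B3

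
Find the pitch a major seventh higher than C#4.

Seven letter names up from C: B.
A major seventh is 11 semitones; 11 semitones up from C#4 gives B#4.

B#4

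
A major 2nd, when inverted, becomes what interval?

The rule of nine gives the new number: 9 − 2 = 7, so a second becomes a seventh.
Quality inverts too: major becomes minor. That makes the inversion a minor seventh.

m7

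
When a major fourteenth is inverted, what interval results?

First reduce the compound major fourteenth to its simple form, a major seventh.
The rule of nine gives the new number: 9 − 7 = 2, so a seventh becomes a second.
And major becomes minor under inversion, so we get a minor second.

minor 2nd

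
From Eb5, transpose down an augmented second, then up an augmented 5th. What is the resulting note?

An augmented second down from Eb5 is Dbb5.
An augmented fifth up from Dbb5 is Ab5.

Ab5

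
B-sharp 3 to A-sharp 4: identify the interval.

B to A spans seven letter names (B-C-D-E-F-G-A): a seventh.
B#3 to A#4 is 10 semitones, a half step short of the major seventh (11), so this is minor.

minor seventh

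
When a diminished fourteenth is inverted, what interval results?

First reduce the compound diminished fourteenth to its simple form, a diminished seventh.
Inverted interval numbers add to nine, so a seventh pairs with a second (7 + 2 = 9).
Quality inverts too: diminished becomes augmented. That makes the inversion an augmented second.

augmented second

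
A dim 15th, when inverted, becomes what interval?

First reduce the compound diminished fifteenth to its simple form, a diminished octave.
The rule of nine gives the new number: 9 − 8 = 1, so an octave becomes a unison.
The quality also flips — diminished becomes augmented — giving an augmented unison.

augmented 1st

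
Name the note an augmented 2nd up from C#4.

The second takes the letter from C up to D.
Moving 3 semitones up from C#4 (the size of an augmented second) reaches D##4.

D##4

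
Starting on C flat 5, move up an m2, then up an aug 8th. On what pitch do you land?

A minor second up from Cb5 is Dbb5.
An augmented octave up from Dbb5 is Db6.

D flat 6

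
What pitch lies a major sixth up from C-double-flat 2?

Counting six letter names up from C lands on A.
A major sixth is 9 semitones; 9 semitones up from Cbb2 gives Abb2.

A-double-flat 2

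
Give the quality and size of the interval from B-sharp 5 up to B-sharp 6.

B to B is the same letter name, plus an octave: an octave.
Counting semitones, B#5→B#6 is 12, which is the perfect octave.

perfect octave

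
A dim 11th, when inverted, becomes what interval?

First reduce the compound diminished eleventh to its simple form, a diminished fourth.
Inverted interval numbers add to nine, so a fourth pairs with a fifth (4 + 5 = 9).
And diminished becomes augmented under inversion, so we get an augmented fifth.

A5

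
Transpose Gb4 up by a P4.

Four letter names up from G: C.
A perfect fourth spans 5 semitones, so from Gb4 the target pitch is Cb5.

Cb5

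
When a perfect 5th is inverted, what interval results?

P4

Interval numbers invert to sum to nine: 5 + 4 = 9, so a fifth inverts to a fourth.
And perfect stays perfect under inversion, so we get a perfect fourth.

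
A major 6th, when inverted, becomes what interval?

minor third

The rule of nine gives the new number: 9 − 6 = 3, so a sixth becomes a third.
The quality also flips — major becomes minor — giving a minor third.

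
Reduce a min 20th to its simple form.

minor 6th

Subtracting seven from the interval number removes an octave: 20 − 14 = 6.
Quality carries through unchanged, so the simple form is a minor sixth.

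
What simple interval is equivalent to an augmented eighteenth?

Take out 2 octaves (14 from the number): 18 − 14 = 4.
That makes an augmented eighteenth a compound augmented fourth — 2 octaves plus an augmented fourth.

A4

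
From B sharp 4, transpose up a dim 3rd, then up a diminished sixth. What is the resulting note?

B double-flat 5

B#4 up a diminished third → D5 (2 semitones).
Up a diminished sixth from D5: Bbb5 (7 semitones up).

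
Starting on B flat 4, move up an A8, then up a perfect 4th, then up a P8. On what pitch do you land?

Bb4 up an augmented octave → B5 (13 semitones).
Up a perfect fourth from B5: E6 (5 semitones up).
A perfect octave up from E6 is E7.

E 7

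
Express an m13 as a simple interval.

minor sixth

Take out an octave (7 from the number): 13 − 7 = 6.
So a minor thirteenth is an octave plus a minor sixth. The quality is unchanged.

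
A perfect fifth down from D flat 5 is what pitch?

G flat 4

The fifth takes the letter from D down to G.
A perfect fifth spans 7 semitones, so from Db5 the target pitch is Gb4.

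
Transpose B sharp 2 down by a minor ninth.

Two letters down from B (plus an octave) reaches A.
Moving 13 semitones down from B#2 (the size of a minor ninth) reaches A##1.

A double-sharp 1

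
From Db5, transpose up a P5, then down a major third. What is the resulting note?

Fb5

Db5 up a perfect fifth → Ab5 (7 semitones).
A major third down from Ab5 is Fb5.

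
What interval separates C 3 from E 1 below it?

Descending from C3 to E1 is the same interval as ascending E1 to C3.
E to C spans six letter names (E-F-G-A-B-C), plus an octave, so the interval is some kind of thirteenth.
At 20 semitones, E1→C3 falls one short of a major thirteenth: minor.
(Equivalently, a compound minor sixth: a minor sixth plus an octave.)

m13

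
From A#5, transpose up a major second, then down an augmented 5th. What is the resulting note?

E5

A#5 up a major second → B#5 (2 semitones).
B#5 down an augmented fifth → E5 (8 semitones).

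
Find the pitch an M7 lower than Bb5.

Counting seven letter names down from B lands on C.
A major seventh is 11 semitones; 11 semitones down from Bb5 gives Cb5.

Cb5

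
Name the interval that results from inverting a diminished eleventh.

First reduce the compound diminished eleventh to its simple form, a diminished fourth.
Inverted interval numbers add to nine, so a fourth pairs with a fifth (4 + 5 = 9).
And diminished becomes augmented under inversion, so we get an augmented fifth.

augmented fifth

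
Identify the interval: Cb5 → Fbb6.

diminished eleventh

C to F spans four letter names (C-D-E-F), plus an octave: an eleventh.
Cb5 to Fbb6 spans 16 semitones — one semitone narrower than the perfect eleventh (17) — giving a diminished eleventh.
(Equivalently, a compound diminished fourth: a diminished fourth plus an octave.)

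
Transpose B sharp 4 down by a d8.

B double-sharp 3

An octave keeps the letter name B, an octave down from B.
A diminished octave is 11 semitones; 11 semitones down from B#4 gives B##3.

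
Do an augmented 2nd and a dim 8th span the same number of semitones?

An augmented second spans 3 semitones; a diminished octave spans 11 semitones. They differ by 8.

No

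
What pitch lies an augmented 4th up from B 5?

E-sharp 6

Counting four letter names up from B lands on E.
An augmented fourth spans 6 semitones, so from B5 the target pitch is E#6.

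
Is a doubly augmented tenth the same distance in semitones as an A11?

A doubly augmented tenth spans 18 semitones, and an augmented eleventh also spans 18 semitones — they're enharmonic.

Yes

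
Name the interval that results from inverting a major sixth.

The rule of nine gives the new number: 9 − 6 = 3, so a sixth becomes a third.
And major becomes minor under inversion, so we get a minor third.

minor third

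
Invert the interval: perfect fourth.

perfect 5th

Interval numbers invert to sum to nine: 4 + 5 = 9, so a fourth inverts to a fifth.
Quality inverts too: perfect stays perfect. That makes the inversion a perfect fifth.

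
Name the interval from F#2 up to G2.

F to G spans two letter names (F-G), so the interval is some kind of second.
At 1 semitone, F#2→G2 falls one short of a major second: minor.

minor second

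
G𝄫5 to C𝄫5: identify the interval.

Descending from Gbb5 to Cbb5 is the same interval as ascending Cbb5 to Gbb5.
C to G spans five letter names (C-D-E-F-G), so the interval is some kind of fifth.
Counting semitones, Cbb5→Gbb5 is 7, which is the perfect fifth.

P5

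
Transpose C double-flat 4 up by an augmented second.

D flat 4

The second takes the letter from C up to D.
An augmented second spans 3 semitones, so from Cbb4 the target pitch is Db4.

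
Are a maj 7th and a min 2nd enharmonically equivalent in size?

No

A major seventh is 11 semitones but a minor second is 1 semitone — different sizes.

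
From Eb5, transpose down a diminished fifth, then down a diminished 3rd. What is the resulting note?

F##4

Eb5 down a diminished fifth → A4 (6 semitones).
A4 down a diminished third → F##4 (2 semitones).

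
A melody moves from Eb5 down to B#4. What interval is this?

dd4

Descending from Eb5 to B#4 is the same interval as ascending B#4 to Eb5.
B to E spans four letter names (B-C-D-E): a fourth.
A perfect fourth would be 5 semitones; B#4 to Eb5 is 3, two semitones narrower, so the interval is doubly diminished.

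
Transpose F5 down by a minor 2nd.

Two letter names down from F: E.
Moving 1 semitone down from F5 (the size of a minor second) reaches E5.

E5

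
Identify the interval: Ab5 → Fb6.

A to F spans six letter names (A-B-C-D-E-F): a sixth.
At 8 semitones, Ab5→Fb6 falls one short of a major sixth: minor.

minor sixth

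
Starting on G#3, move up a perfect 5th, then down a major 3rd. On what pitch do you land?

A perfect fifth up from G#3 is D#4.
D#4 down a major third → B3 (4 semitones).

B3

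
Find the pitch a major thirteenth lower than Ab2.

Cb1

Six letters down from A (plus an octave) reaches C.
Moving 21 semitones down from Ab2 (the size of a major thirteenth) reaches Cb1.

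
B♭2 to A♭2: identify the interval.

Descending from Bb2 to Ab2 is the same interval as ascending Ab2 to Bb2.
A to B spans two letter names (A-B): a second.
Ab2 to Bb2 is 2 semitones, matching the major second exactly, so the quality is major.

major second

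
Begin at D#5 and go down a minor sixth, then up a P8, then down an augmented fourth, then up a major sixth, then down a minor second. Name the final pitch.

G##5

D#5 down a minor sixth → F##4 (8 semitones).
Up a perfect octave from F##4: F##5 (12 semitones up).
F##5 down an augmented fourth → C#5 (6 semitones).
Up a major sixth from C#5: A#5 (9 semitones up).
A minor second down from A#5 is G##5.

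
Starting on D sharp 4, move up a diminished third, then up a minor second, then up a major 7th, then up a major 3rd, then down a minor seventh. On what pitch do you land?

B 4

Up a diminished third from D#4: F4 (2 semitones up).
A minor second up from F4 is Gb4.
Gb4 up a major seventh → F5 (11 semitones).
A major third up from F5 is A5.
A minor seventh down from A5 is B4.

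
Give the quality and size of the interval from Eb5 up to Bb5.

P5

E to B spans five letter names (E-F-G-A-B): a fifth.
Counting semitones, Eb5→Bb5 is 7, which is the perfect fifth.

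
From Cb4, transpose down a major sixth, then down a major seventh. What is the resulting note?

Down a major sixth from Cb4: Ebb3 (9 semitones down).
A major seventh down from Ebb3 is Fbb2.

Fbb2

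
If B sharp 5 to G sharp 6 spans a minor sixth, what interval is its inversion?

major 3rd

Interval numbers invert to sum to nine: 6 + 3 = 9, so a sixth inverts to a third.
The quality also flips — minor becomes major — giving a major third.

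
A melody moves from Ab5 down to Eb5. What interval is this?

Descending from Ab5 to Eb5 is the same interval as ascending Eb5 to Ab5.
E to A spans four letter names (E-F-G-A), so the interval is some kind of fourth.
The perfect fourth spans 5 semitones, and Eb5 to Ab5 is exactly 5 semitones — so this is a perfect fourth.

perfect 4th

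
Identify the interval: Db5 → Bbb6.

minor thirteenth

D to B spans six letter names (D-E-F-G-A-B), plus an octave, so the interval is some kind of thirteenth.
At 20 semitones, Db5→Bbb6 falls one short of a major thirteenth: minor.
(Equivalently, a compound minor sixth: a minor sixth plus an octave.)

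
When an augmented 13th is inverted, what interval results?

d3

First reduce the compound augmented thirteenth to its simple form, an augmented sixth.
The rule of nine gives the new number: 9 − 6 = 3, so a sixth becomes a third.
The quality also flips — augmented becomes diminished — giving a diminished third.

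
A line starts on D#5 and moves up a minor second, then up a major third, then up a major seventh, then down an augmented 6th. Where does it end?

Up a minor second from D#5: E5 (1 semitone up).
Up a major third from E5: G#5 (4 semitones up).
G#5 up a major seventh → F##6 (11 semitones).
Down an augmented sixth from F##6: A5 (10 semitones down).

A5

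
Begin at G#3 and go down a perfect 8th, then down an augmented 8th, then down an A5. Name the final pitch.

Cb1

A perfect octave down from G#3 is G#2.
Down an augmented octave from G#2: G1 (13 semitones down).
An augmented fifth down from G1 is Cb1.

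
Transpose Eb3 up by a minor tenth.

Gb4

Three letters up from E (plus an octave) reaches G.
Moving 15 semitones up from Eb3 (the size of a minor tenth) reaches Gb4.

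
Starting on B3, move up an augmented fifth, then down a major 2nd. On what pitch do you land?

B3 up an augmented fifth → F##4 (8 semitones).
Down a major second from F##4: E#4 (2 semitones down).

E#4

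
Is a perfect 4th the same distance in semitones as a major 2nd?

A perfect fourth spans 5 semitones; a major second spans 2 semitones. They differ by 3.

No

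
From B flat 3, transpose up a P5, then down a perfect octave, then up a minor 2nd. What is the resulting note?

G flat 3

Up a perfect fifth from Bb3: F4 (7 semitones up).
F4 down a perfect octave → F3 (12 semitones).
A minor second up from F3 is Gb3.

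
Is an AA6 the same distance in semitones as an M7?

Yes

A doubly augmented sixth spans 11 semitones, and a major seventh also spans 11 semitones — they're enharmonic.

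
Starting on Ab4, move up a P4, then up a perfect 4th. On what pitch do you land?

A perfect fourth up from Ab4 is Db5.
A perfect fourth up from Db5 is Gb5.

Gb5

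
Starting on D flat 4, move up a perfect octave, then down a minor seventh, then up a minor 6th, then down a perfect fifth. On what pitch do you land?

Up a perfect octave from Db4: Db5 (12 semitones up).
Db5 down a minor seventh → Eb4 (10 semitones).
A minor sixth up from Eb4 is Cb5.
Cb5 down a perfect fifth → Fb4 (7 semitones).

F flat 4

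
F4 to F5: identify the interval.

perfect octave

F to F is the same letter name, plus an octave, so the interval is some kind of octave.
Counting semitones, F4→F5 is 12, which is the perfect octave.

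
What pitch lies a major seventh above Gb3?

F4

Counting seven letter names up from G lands on F.
A major seventh spans 11 semitones, so from Gb3 the target pitch is F4.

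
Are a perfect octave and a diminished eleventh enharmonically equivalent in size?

No

A perfect octave is 12 semitones but a diminished eleventh is 16 semitones — different sizes.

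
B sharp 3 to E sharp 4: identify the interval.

B to E spans four letter names (B-C-D-E): a fourth.
Counting semitones, B#3→E#4 is 5, which is the perfect fourth.

perfect fourth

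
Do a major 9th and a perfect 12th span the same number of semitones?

A major ninth is 14 semitones but a perfect twelfth is 19 semitones — different sizes.

No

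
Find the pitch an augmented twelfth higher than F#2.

C##4

Counting five letter names plus an octave up from F lands on C.
An augmented twelfth is 20 semitones; 20 semitones up from F#2 gives C##4.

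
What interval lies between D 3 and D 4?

perfect 8th

D to D is the same letter name, plus an octave — that makes it an octave of some quality.
Counting semitones, D3→D4 is 12, which is the perfect octave.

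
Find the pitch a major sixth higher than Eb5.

C6

Six letter names up from E: C.
Moving 9 semitones up from Eb5 (the size of a major sixth) reaches C6.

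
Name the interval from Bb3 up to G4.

major sixth

B to G spans six letter names (B-C-D-E-F-G) — that makes it a sixth of some quality.
Counting semitones, Bb3→G4 is 9, which is the major sixth.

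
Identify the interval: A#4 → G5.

A to G spans seven letter names (A-B-C-D-E-F-G), so the interval is some kind of seventh.
A#4 to G5 spans 9 semitones — two semitones narrower than the major seventh (11) — giving a diminished seventh.

diminished 7th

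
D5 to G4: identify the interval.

Descending from D5 to G4 is the same interval as ascending G4 to D5.
G to D spans five letter names (G-A-B-C-D), so the interval is some kind of fifth.
Counting semitones, G4→D5 is 7, which is the perfect fifth.

perfect fifth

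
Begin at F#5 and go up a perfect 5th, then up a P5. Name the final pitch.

G#6

Up a perfect fifth from F#5: C#6 (7 semitones up).
A perfect fifth up from C#6 is G#6.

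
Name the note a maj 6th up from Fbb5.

Dbb6

The sixth takes the letter from F up to D.
Moving 9 semitones up from Fbb5 (the size of a major sixth) reaches Dbb6.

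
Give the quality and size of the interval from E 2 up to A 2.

E to A spans four letter names (E-F-G-A): a fourth.
Counting semitones, E2→A2 is 5, which is the perfect fourth.

perfect fourth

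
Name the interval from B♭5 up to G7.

major 13th

B to G spans six letter names (B-C-D-E-F-G), plus an octave: a thirteenth.
Counting semitones, Bb5→G7 is 21, which is the major thirteenth.
(Equivalently, a compound major sixth: a major sixth plus an octave.)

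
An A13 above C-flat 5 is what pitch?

A 6

The thirteenth's letter: C up six letter names plus an octave → A.
An augmented thirteenth spans 22 semitones, so from Cb5 the target pitch is A6.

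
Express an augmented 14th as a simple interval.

Take out an octave (7 from the number): 14 − 7 = 7.
Quality carries through unchanged, so the simple form is an augmented seventh.

augmented 7th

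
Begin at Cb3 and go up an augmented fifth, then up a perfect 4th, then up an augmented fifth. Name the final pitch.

G#4

Cb3 up an augmented fifth → G3 (8 semitones).
Up a perfect fourth from G3: C4 (5 semitones up).
Up an augmented fifth from C4: G#4 (8 semitones up).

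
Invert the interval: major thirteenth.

First reduce the compound major thirteenth to its simple form, a major sixth.
Inverted interval numbers add to nine, so a sixth pairs with a third (6 + 3 = 9).
And major becomes minor under inversion, so we get a minor third.

minor 3rd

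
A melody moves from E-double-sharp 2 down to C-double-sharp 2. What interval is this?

major third

Descending from E##2 to C##2 is the same interval as ascending C##2 to E##2.
C to E spans three letter names (C-D-E) — that makes it a third of some quality.
C##2 to E##2 is 4 semitones, matching the major third exactly, so the quality is major.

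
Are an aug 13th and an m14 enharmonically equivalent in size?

An augmented thirteenth spans 22 semitones, and a minor fourteenth also spans 22 semitones — they're enharmonic.

Yes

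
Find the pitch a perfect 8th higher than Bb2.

Bb3

An octave keeps the letter name B, an octave up from B.
A perfect octave spans 12 semitones, so from Bb2 the target pitch is Bb3.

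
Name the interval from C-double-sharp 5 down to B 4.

augmented 2nd

Descending from C##5 to B4 is the same interval as ascending B4 to C##5.
B to C spans two letter names (B-C) — that makes it a second of some quality.
A major second would be 2 semitones; B4 to C##5 is 3, one semitone wider, so the interval is augmented.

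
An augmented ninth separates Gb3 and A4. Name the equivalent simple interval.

Subtracting seven from the interval number removes an octave: 9 − 7 = 2.
Quality carries through unchanged, so the simple form is an augmented second.

augmented 2nd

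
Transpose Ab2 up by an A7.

G#3

Seven letter names up from A: G.
An augmented seventh spans 12 semitones, so from Ab2 the target pitch is G#3.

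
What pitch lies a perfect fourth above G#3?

C#4

Four letter names up from G: C.
A perfect fourth is 5 semitones; 5 semitones up from G#3 gives C#4.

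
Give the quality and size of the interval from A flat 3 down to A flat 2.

perfect octave

Descending from Ab3 to Ab2 is the same interval as ascending Ab2 to Ab3.
A to A is the same letter name, plus an octave: an octave.
The perfect octave spans 12 semitones, and Ab2 to Ab3 is exactly 12 semitones — so this is a perfect octave.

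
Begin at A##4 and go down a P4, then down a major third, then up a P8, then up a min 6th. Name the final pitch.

A#5

A##4 down a perfect fourth → E##4 (5 semitones).
Down a major third from E##4: C##4 (4 semitones down).
A perfect octave up from C##4 is C##5.
C##5 up a minor sixth → A#5 (8 semitones).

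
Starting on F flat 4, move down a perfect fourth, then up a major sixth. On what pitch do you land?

A flat 4

Down a perfect fourth from Fb4: Cb4 (5 semitones down).
Up a major sixth from Cb4: Ab4 (9 semitones up).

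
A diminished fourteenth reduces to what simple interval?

diminished seventh

Each octave removed subtracts seven from the number: 14 − 7 = 7.
Quality carries through unchanged, so the simple form is a diminished seventh.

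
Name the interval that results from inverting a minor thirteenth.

M3

First reduce the compound minor thirteenth to its simple form, a minor sixth.
Inverted interval numbers add to nine, so a sixth pairs with a third (6 + 3 = 9).
The quality also flips — minor becomes major — giving a major third.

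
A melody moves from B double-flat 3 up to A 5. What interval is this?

B to A spans seven letter names (B-C-D-E-F-G-A), plus an octave, so the interval is some kind of fourteenth.
Bbb3 to A5 spans 24 semitones — one semitone wider than the major fourteenth (23) — giving an augmented fourteenth.
(Equivalently, a compound augmented seventh: an augmented seventh plus an octave.)

A14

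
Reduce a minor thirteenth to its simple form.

Each octave removed subtracts seven from the number: 13 − 7 = 6.
Quality carries through unchanged, so the simple form is a minor sixth.

m6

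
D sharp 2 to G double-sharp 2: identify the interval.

augmented 4th

D to G spans four letter names (D-E-F-G) — that makes it a fourth of some quality.
The perfect fourth is 5 semitones; here we have 6, one semitone wider: augmented.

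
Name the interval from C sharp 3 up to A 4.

minor thirteenth

C to A spans six letter names (C-D-E-F-G-A), plus an octave: a thirteenth.
A major thirteenth would be 21 semitones, but C#3 to A4 is 20 — one semitone narrower, making it a minor thirteenth.
(Equivalently, a compound minor sixth: a minor sixth plus an octave.)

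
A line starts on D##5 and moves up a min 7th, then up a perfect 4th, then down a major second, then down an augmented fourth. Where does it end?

B5

Up a minor seventh from D##5: C##6 (10 semitones up).
Up a perfect fourth from C##6: F##6 (5 semitones up).
A major second down from F##6 is E#6.
An augmented fourth down from E#6 is B5.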